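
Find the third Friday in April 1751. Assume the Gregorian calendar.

April 1, 1751 is a Thursday.
The first Friday is therefore April 2 (1 days later).
The third Friday is 2 + 2×7 = April 16.

April 16, 1751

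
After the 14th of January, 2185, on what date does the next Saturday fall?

January 15, 2185

Jan 14, 2185 is a Friday.
From Friday to the next Saturday is 1 day.
Jan 14, 2185 + 1 = Jan 15, 2185.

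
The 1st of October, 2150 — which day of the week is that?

Doomsday rule: the anchor day for the 2100s is Sunday. For year 50: 50÷12 = 4 r 2, and 2÷4 = 0, so 4+2+0 = 6.
Sunday + 6 ≡ Saturday — that's 2150's doomsday.
In October the doomsday date is Oct 10.
Oct 1 is 9 days before Oct 10; 9 mod 7 = 2, so Saturday − 2 = Thursday.

Thursday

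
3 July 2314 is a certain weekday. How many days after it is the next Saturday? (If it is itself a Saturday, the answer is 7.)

Jul 3, 2314 is a Friday.
From Friday to the next Saturday is 1 day.

1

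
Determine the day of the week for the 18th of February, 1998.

Wednesday

Doomsday rule: the anchor day for the 1900s is Wednesday. For year 98: 98÷12 = 8 r 2, and 2÷4 = 0, so 8+2+0 = 10.
Wednesday + 10 ≡ Saturday — that's 1998's doomsday.
In February the doomsday date is Feb 28 (1998 is not a leap year).
Feb 18 is 10 days before Feb 28; 10 mod 7 = 3, so Saturday − 3 = Wednesday.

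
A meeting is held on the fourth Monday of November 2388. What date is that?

November 28, 2388

November 1, 2388 is a Tuesday.
The first Monday is therefore November 7 (6 days later).
The fourth Monday is 7 + 3×7 = November 28.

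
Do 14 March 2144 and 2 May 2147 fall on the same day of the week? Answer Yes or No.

No

From Mar 14, 2144 to May 2, 2147 is 1144 days.
1144 mod 7 = 3, so they are different weekdays.
(Mar 14, 2144 is a Saturday; May 2, 2147 is a Tuesday.)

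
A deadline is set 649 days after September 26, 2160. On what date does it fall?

July 7, 2162

+365 (one year) → Sep 26, 2161 (284 left).
Sep has 30 days: +5 → Oct 1, 2161 (279 left).
Oct has 31 days: +31 → Nov 1, 2161 (248 left).
Nov has 30 days: +30 → Dec 1, 2161 (218 left).
Dec has 31 days: +31 → Jan 1, 2162 (187 left).
Jan has 31 days: +31 → Feb 1, 2162 (156 left).
Feb has 28 days: +28 → Mar 1, 2162 (128 left).
Mar has 31 days: +31 → Apr 1, 2162 (97 left).
Apr has 30 days: +30 → May 1, 2162 (67 left).
May has 31 days: +31 → Jun 1, 2162 (36 left).
Jun has 30 days: +30 → Jul 1, 2162 (6 left).
+6 → Jul 7, 2162.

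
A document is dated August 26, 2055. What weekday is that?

Doomsday rule: the anchor day for the 2000s is Tuesday. For year 55: 55÷12 = 4 r 7, and 7÷4 = 1, so 4+7+1 = 12.
Tuesday + 12 ≡ Sunday — that's 2055's doomsday.
In August the doomsday date is Aug 8.
Aug 26 is 18 days after Aug 8; 18 mod 7 = 4, so Sunday + 4 = Thursday.

Thursday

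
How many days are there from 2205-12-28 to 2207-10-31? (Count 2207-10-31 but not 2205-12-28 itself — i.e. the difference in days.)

Dec 28, 2205 → Dec 28, 2206: 365 days.
Dec 28, 2206 → Jan 28, 2207: 31 days (December has 31).
Jan 28, 2207 → Feb 28, 2207: 31 days (January has 31).
Feb 28, 2207 → Mar 28, 2207: 28 days (February has 28).
Mar 28, 2207 → Apr 28, 2207: 31 days (March has 31).
Apr 28, 2207 → May 28, 2207: 30 days (April has 30).
May 28, 2207 → Jun 28, 2207: 31 days (May has 31).
Jun 28, 2207 → Jul 28, 2207: 30 days (June has 30).
Jul 28, 2207 → Aug 28, 2207: 31 days (July has 31).
Aug 28, 2207 → Sep 28, 2207: 31 days (August has 31).
Sep 28, 2207 → Oct 28, 2207: 30 days (September has 30).
Oct 28, 2207 → Oct 31, 2207: 3 days.
Total: 672 days.

672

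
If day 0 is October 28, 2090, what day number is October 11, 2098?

2905

Oct 28, 2090 → Oct 28, 2091: 365 days.
Oct 28, 2091 → Oct 28, 2092: 366 days (Feb 29, 2092 is in that span).
Oct 28, 2092 → Oct 28, 2093: 365 days.
Oct 28, 2093 → Oct 28, 2094: 365 days.
Oct 28, 2094 → Oct 28, 2095: 365 days.
Oct 28, 2095 → Oct 28, 2096: 366 days (Feb 29, 2096 is in that span).
Oct 28, 2096 → Oct 28, 2097: 365 days.
Oct 28, 2097 → Nov 28, 2097: 31 days (October has 31).
Nov 28, 2097 → Dec 28, 2097: 30 days (November has 30).
Dec 28, 2097 → Jan 28, 2098: 31 days (December has 31).
Jan 28, 2098 → Feb 28, 2098: 31 days (January has 31).
Feb 28, 2098 → Mar 28, 2098: 28 days (February has 28).
Mar 28, 2098 → Apr 28, 2098: 31 days (March has 31).
Apr 28, 2098 → May 28, 2098: 30 days (April has 30).
May 28, 2098 → Jun 28, 2098: 31 days (May has 31).
Jun 28, 2098 → Jul 28, 2098: 30 days (June has 30).
Jul 28, 2098 → Aug 28, 2098: 31 days (July has 31).
Aug 28, 2098 → Sep 28, 2098: 31 days (August has 31).
Sep 28, 2098 → Oct 11, 2098: 13 days.
Total: 2905 days.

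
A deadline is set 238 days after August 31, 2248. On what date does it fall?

April 26, 2249

Aug has 31 days: +1 → Sep 1, 2248 (237 left).
Sep has 30 days: +30 → Oct 1, 2248 (207 left).
Oct has 31 days: +31 → Nov 1, 2248 (176 left).
Nov has 30 days: +30 → Dec 1, 2248 (146 left).
Dec has 31 days: +31 → Jan 1, 2249 (115 left).
Jan has 31 days: +31 → Feb 1, 2249 (84 left).
Feb has 28 days: +28 → Mar 1, 2249 (56 left).
Mar has 31 days: +31 → Apr 1, 2249 (25 left).
+25 → Apr 26, 2249.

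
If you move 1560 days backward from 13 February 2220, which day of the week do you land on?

Monday

First find the weekday of Feb 13, 2220. Doomsday rule: the anchor day for the 2200s is Friday. For year 20: 20÷12 = 1 r 8, and 8÷4 = 2, so 1+8+2 = 11.
Friday + 11 ≡ Tuesday — that's 2220's doomsday.
In February the doomsday date is Feb 29 (2220 is a leap year (divisible by 4)).
Feb 13 is 16 days before Feb 29; 16 mod 7 = 2, so Tuesday − 2 = Sunday.
1560 mod 7 = 6, so 1560 days before a Sunday is Sunday − 6 = Monday.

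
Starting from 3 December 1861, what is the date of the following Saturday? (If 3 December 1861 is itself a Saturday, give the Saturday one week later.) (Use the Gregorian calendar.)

December 7, 1861

Dec 3, 1861 is a Tuesday.
From Tuesday to the next Saturday is 4 days.
Dec 3, 1861 + 4 = Dec 7, 1861.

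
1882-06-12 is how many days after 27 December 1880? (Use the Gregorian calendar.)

Dec 27, 1880 → Dec 27, 1881: 365 days.
Dec 27, 1881 → Jan 27, 1882: 31 days (December has 31).
Jan 27, 1882 → Feb 27, 1882: 31 days (January has 31).
Feb 27, 1882 → Mar 27, 1882: 28 days (February has 28).
Mar 27, 1882 → Apr 27, 1882: 31 days (March has 31).
Apr 27, 1882 → May 27, 1882: 30 days (April has 30).
May 27, 1882 → Jun 12, 1882: 16 days.
Total: 532 days.

532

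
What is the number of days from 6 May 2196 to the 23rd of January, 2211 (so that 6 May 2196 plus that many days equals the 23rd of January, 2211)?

May 6, 2196 → May 6, 2197: 365 days.
May 6, 2197 → May 6, 2198: 365 days.
May 6, 2198 → May 6, 2199: 365 days.
May 6, 2199 → May 6, 2200: 365 days.
May 6, 2200 → May 6, 2201: 365 days.
May 6, 2201 → May 6, 2202: 365 days.
May 6, 2202 → May 6, 2203: 365 days.
May 6, 2203 → May 6, 2204: 366 days (Feb 29, 2204 is in that span).
May 6, 2204 → May 6, 2205: 365 days.
May 6, 2205 → May 6, 2206: 365 days.
May 6, 2206 → May 6, 2207: 365 days.
May 6, 2207 → May 6, 2208: 366 days (Feb 29, 2208 is in that span).
May 6, 2208 → May 6, 2209: 365 days.
May 6, 2209 → May 6, 2210: 365 days.
May 6, 2210 → Jun 6, 2210: 31 days (May has 31).
Jun 6, 2210 → Jul 6, 2210: 30 days (June has 30).
Jul 6, 2210 → Aug 6, 2210: 31 days (July has 31).
Aug 6, 2210 → Sep 6, 2210: 31 days (August has 31).
Sep 6, 2210 → Oct 6, 2210: 30 days (September has 30).
Oct 6, 2210 → Nov 6, 2210: 31 days (October has 31).
Nov 6, 2210 → Dec 6, 2210: 30 days (November has 30).
Dec 6, 2210 → Jan 6, 2211: 31 days (December has 31).
Jan 6, 2211 → Jan 23, 2211: 17 days.
Total: 5374 days.

5374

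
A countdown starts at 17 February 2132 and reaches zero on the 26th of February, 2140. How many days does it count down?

2931

Feb 17, 2132 → Feb 17, 2133: 366 days (Feb 29, 2132 is in that span).
Feb 17, 2133 → Feb 17, 2134: 365 days.
Feb 17, 2134 → Feb 17, 2135: 365 days.
Feb 17, 2135 → Feb 17, 2136: 365 days.
Feb 17, 2136 → Feb 17, 2137: 366 days (Feb 29, 2136 is in that span).
Feb 17, 2137 → Feb 17, 2138: 365 days.
Feb 17, 2138 → Feb 17, 2139: 365 days.
Feb 17, 2139 → Mar 17, 2139: 28 days (February has 28).
Mar 17, 2139 → Apr 17, 2139: 31 days (March has 31).
Apr 17, 2139 → May 17, 2139: 30 days (April has 30).
May 17, 2139 → Jun 17, 2139: 31 days (May has 31).
Jun 17, 2139 → Jul 17, 2139: 30 days (June has 30).
Jul 17, 2139 → Aug 17, 2139: 31 days (July has 31).
Aug 17, 2139 → Sep 17, 2139: 31 days (August has 31).
Sep 17, 2139 → Oct 17, 2139: 30 days (September has 30).
Oct 17, 2139 → Nov 17, 2139: 31 days (October has 31).
Nov 17, 2139 → Dec 17, 2139: 30 days (November has 30).
Dec 17, 2139 → Jan 17, 2140: 31 days (December has 31).
Jan 17, 2140 → Feb 17, 2140: 31 days (January has 31).
Feb 17, 2140 → Feb 26, 2140: 9 days.
Total: 2931 days.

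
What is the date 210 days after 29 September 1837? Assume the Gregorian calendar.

Sep has 30 days: +2 → Oct 1, 1837 (208 left).
Oct has 31 days: +31 → Nov 1, 1837 (177 left).
Nov has 30 days: +30 → Dec 1, 1837 (147 left).
Dec has 31 days: +31 → Jan 1, 1838 (116 left).
Jan has 31 days: +31 → Feb 1, 1838 (85 left).
Feb has 28 days: +28 → Mar 1, 1838 (57 left).
Mar has 31 days: +31 → Apr 1, 1838 (26 left).
+26 → Apr 27, 1838.

April 27, 1838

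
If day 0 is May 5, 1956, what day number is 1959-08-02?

1184

May 5, 1956 → May 5, 1957: 365 days.
May 5, 1957 → May 5, 1958: 365 days.
May 5, 1958 → May 5, 1959: 365 days.
May 5, 1959 → Jun 5, 1959: 31 days (May has 31).
Jun 5, 1959 → Jul 5, 1959: 30 days (June has 30).
Jul 5, 1959 → Aug 2, 1959: 28 days.
Total: 1184 days.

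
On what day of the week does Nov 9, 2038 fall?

Doomsday rule: the anchor day for the 2000s is Tuesday. For year 38: 38÷12 = 3 r 2, and 2÷4 = 0, so 3+2+0 = 5.
Tuesday + 5 ≡ Sunday — that's 2038's doomsday.
In November the doomsday date is Nov 7.
Nov 9 is 2 days after Nov 7; 2 mod 7 = 2, so Sunday + 2 = Tuesday.

Tuesday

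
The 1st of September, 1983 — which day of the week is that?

Doomsday rule: the anchor day for the 1900s is Wednesday. For year 83: 83÷12 = 6 r 11, and 11÷4 = 2, so 6+11+2 = 19.
Wednesday + 19 ≡ Monday — that's 1983's doomsday.
In September the doomsday date is Sep 5.
Sep 1 is 4 days before Sep 5; 4 mod 7 = 4, so Monday − 4 = Thursday.

Thursday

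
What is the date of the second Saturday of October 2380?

October 1, 2380 is a Wednesday.
The first Saturday is therefore October 4 (3 days later).
The second Saturday is 4 + 1×7 = October 11.

October 11, 2380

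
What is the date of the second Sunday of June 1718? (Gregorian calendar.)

June 12, 1718

June 1, 1718 is a Wednesday.
The first Sunday is therefore June 5 (4 days later).
The second Sunday is 5 + 1×7 = June 12.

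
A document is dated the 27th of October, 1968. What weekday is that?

Sunday

January 1, 1968 is a Monday.
Jan 1, 1968 → Feb 1, 1968: 31 days (January has 31).
Feb 1, 1968 → Mar 1, 1968: 29 days (February has 29).
Mar 1, 1968 → Apr 1, 1968: 31 days (March has 31).
Apr 1, 1968 → May 1, 1968: 30 days (April has 30).
May 1, 1968 → Jun 1, 1968: 31 days (May has 31).
Jun 1, 1968 → Jul 1, 1968: 30 days (June has 30).
Jul 1, 1968 → Aug 1, 1968: 31 days (July has 31).
Aug 1, 1968 → Sep 1, 1968: 31 days (August has 31).
Sep 1, 1968 → Oct 1, 1968: 30 days (September has 30).
Oct 1, 1968 → Oct 27, 1968: 26 days.
Total: 300 days.
300 mod 7 = 6, so Monday + 6 = Sunday.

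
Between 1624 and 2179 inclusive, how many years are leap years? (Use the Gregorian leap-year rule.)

Multiples of 4 in [1624,2179]: 139.
Of those, multiples of 100: 5 (not leap unless ÷400).
Multiples of 400: 1.
Leap years = 139 − 5 + 1 = 135.

135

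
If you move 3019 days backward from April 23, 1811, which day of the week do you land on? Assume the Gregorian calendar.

Sunday

Apr 23, 1811 is a Tuesday.
3019 mod 7 = 2, so 3019 days before a Tuesday is Tuesday − 2 = Sunday.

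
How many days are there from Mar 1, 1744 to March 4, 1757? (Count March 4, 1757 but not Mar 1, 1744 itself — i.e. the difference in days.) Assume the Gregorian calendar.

4751

Mar 1, 1744 → Mar 1, 1745: 365 days.
Mar 1, 1745 → Mar 1, 1746: 365 days.
Mar 1, 1746 → Mar 1, 1747: 365 days.
Mar 1, 1747 → Mar 1, 1748: 366 days (Feb 29, 1748 is in that span).
Mar 1, 1748 → Mar 1, 1749: 365 days.
Mar 1, 1749 → Mar 1, 1750: 365 days.
Mar 1, 1750 → Mar 1, 1751: 365 days.
Mar 1, 1751 → Mar 1, 1752: 366 days (Feb 29, 1752 is in that span).
Mar 1, 1752 → Mar 1, 1753: 365 days.
Mar 1, 1753 → Mar 1, 1754: 365 days.
Mar 1, 1754 → Mar 1, 1755: 365 days.
Mar 1, 1755 → Mar 1, 1756: 366 days (Feb 29, 1756 is in that span).
Mar 1, 1756 → Apr 1, 1756: 31 days (March has 31).
Apr 1, 1756 → May 1, 1756: 30 days (April has 30).
May 1, 1756 → Jun 1, 1756: 31 days (May has 31).
Jun 1, 1756 → Jul 1, 1756: 30 days (June has 30).
Jul 1, 1756 → Aug 1, 1756: 31 days (July has 31).
Aug 1, 1756 → Sep 1, 1756: 31 days (August has 31).
Sep 1, 1756 → Oct 1, 1756: 30 days (September has 30).
Oct 1, 1756 → Nov 1, 1756: 31 days (October has 31).
Nov 1, 1756 → Dec 1, 1756: 30 days (November has 30).
Dec 1, 1756 → Jan 1, 1757: 31 days (December has 31).
Jan 1, 1757 → Feb 1, 1757: 31 days (January has 31).
Feb 1, 1757 → Mar 1, 1757: 28 days (February has 28).
Mar 1, 1757 → Mar 4, 1757: 3 days.
Total: 4751 days.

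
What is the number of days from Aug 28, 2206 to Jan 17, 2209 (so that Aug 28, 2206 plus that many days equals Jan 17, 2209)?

873

Aug 28, 2206 → Aug 28, 2207: 365 days.
Aug 28, 2207 → Aug 28, 2208: 366 days (Feb 29, 2208 is in that span).
Aug 28, 2208 → Sep 28, 2208: 31 days (August has 31).
Sep 28, 2208 → Oct 28, 2208: 30 days (September has 30).
Oct 28, 2208 → Nov 28, 2208: 31 days (October has 31).
Nov 28, 2208 → Dec 28, 2208: 30 days (November has 30).
Dec 28, 2208 → Jan 17, 2209: 20 days.
Total: 873 days.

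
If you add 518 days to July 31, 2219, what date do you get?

+366 (one year; includes Feb 29, 2220) → Jul 31, 2220 (152 left).
Jul has 31 days: +1 → Aug 1, 2220 (151 left).
Aug has 31 days: +31 → Sep 1, 2220 (120 left).
Sep has 30 days: +30 → Oct 1, 2220 (90 left).
Oct has 31 days: +31 → Nov 1, 2220 (59 left).
Nov has 30 days: +30 → Dec 1, 2220 (29 left).
+29 → Dec 30, 2220.

December 30, 2220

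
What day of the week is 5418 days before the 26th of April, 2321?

Apr 26, 2321 is a Tuesday.
5418 mod 7 = 0, so 5418 days before a Tuesday is Tuesday − 0 = Tuesday.

Tuesday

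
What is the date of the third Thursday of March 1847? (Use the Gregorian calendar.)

March 18, 1847

March 1, 1847 is a Monday.
The first Thursday is therefore March 4 (3 days later).
The third Thursday is 4 + 2×7 = March 18.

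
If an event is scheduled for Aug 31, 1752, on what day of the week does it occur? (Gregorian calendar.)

Doomsday rule: the anchor day for the 1700s is Sunday. For year 52: 52÷12 = 4 r 4, and 4÷4 = 1, so 4+4+1 = 9.
Sunday + 9 ≡ Tuesday — that's 1752's doomsday.
In August the doomsday date is Aug 8.
Aug 31 is 23 days after Aug 8; 23 mod 7 = 2, so Tuesday + 2 = Thursday.

Thursday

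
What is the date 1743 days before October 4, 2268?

December 27, 2263

−366 (one year; includes Feb 29, 2268) → Oct 4, 2267 (1377 left).
−365 (one year) → Oct 4, 2266 (1012 left).
−365 (one year) → Oct 4, 2265 (647 left).
−365 (one year) → Oct 4, 2264 (282 left).
−4 → Sep 30, 2264 (end of Sep, 30 days; 278 left).
−30 → Aug 31, 2264 (end of Aug, 31 days; 248 left).
−31 → Jul 31, 2264 (end of Jul, 31 days; 217 left).
−31 → Jun 30, 2264 (end of Jun, 30 days; 186 left).
−30 → May 31, 2264 (end of May, 31 days; 156 left).
−31 → Apr 30, 2264 (end of Apr, 30 days; 125 left).
−30 → Mar 31, 2264 (end of Mar, 31 days; 95 left).
−31 → Feb 29, 2264 (end of Feb, 29 days; 64 left).
−29 → Jan 31, 2264 (end of Jan, 31 days; 35 left).
−31 → Dec 31, 2263 (end of Dec, 31 days; 4 left).
−4 → Dec 27, 2263.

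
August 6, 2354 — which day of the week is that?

Friday

Doomsday rule: the anchor day for the 2300s is Wednesday. For year 54: 54÷12 = 4 r 6, and 6÷4 = 1, so 4+6+1 = 11.
Wednesday + 11 ≡ Sunday — that's 2354's doomsday.
In August the doomsday date is Aug 8.
Aug 6 is 2 days before Aug 8; 2 mod 7 = 2, so Sunday − 2 = Friday.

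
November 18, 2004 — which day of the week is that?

Doomsday rule: the anchor day for the 2000s is Tuesday. For year 04: 4÷12 = 0 r 4, and 4÷4 = 1, so 0+4+1 = 5.
Tuesday + 5 ≡ Sunday — that's 2004's doomsday.
In November the doomsday date is Nov 7.
Nov 18 is 11 days after Nov 7; 11 mod 7 = 4, so Sunday + 4 = Thursday.

Thursday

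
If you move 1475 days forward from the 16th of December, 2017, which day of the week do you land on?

First find the weekday of Dec 16, 2017. Doomsday rule: the anchor day for the 2000s is Tuesday. For year 17: 17÷12 = 1 r 5, and 5÷4 = 1, so 1+5+1 = 7.
Tuesday + 7 ≡ Tuesday — that's 2017's doomsday.
In December the doomsday date is Dec 12.
Dec 16 is 4 days after Dec 12; 4 mod 7 = 4, so Tuesday + 4 = Saturday.
1475 mod 7 = 5, so 1475 days after a Saturday is Saturday + 5 = Thursday.

Thursday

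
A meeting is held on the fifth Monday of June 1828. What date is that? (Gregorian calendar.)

June 1, 1828 is a Sunday.
The first Monday is therefore June 2 (1 days later).
The fifth Monday is 2 + 4×7 = June 30.

June 30, 1828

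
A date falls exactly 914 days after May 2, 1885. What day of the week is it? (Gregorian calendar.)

First find the weekday of May 2, 1885. Doomsday rule: the anchor day for the 1800s is Friday. For year 85: 85÷12 = 7 r 1, and 1÷4 = 0, so 7+1+0 = 8.
Friday + 8 ≡ Saturday — that's 1885's doomsday.
In May the doomsday date is May 9.
May 2 is 7 days before May 9; 7 mod 7 = 0, so Saturday − 0 = Saturday.
914 mod 7 = 4, so 914 days after a Saturday is Saturday + 4 = Wednesday.

Wednesday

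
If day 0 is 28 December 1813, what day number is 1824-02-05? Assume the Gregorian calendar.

3691

Dec 28, 1813 → Dec 28, 1814: 365 days.
Dec 28, 1814 → Dec 28, 1815: 365 days.
Dec 28, 1815 → Dec 28, 1816: 366 days (Feb 29, 1816 is in that span).
Dec 28, 1816 → Dec 28, 1817: 365 days.
Dec 28, 1817 → Dec 28, 1818: 365 days.
Dec 28, 1818 → Dec 28, 1819: 365 days.
Dec 28, 1819 → Dec 28, 1820: 366 days (Feb 29, 1820 is in that span).
Dec 28, 1820 → Dec 28, 1821: 365 days.
Dec 28, 1821 → Dec 28, 1822: 365 days.
Dec 28, 1822 → Dec 28, 1823: 365 days.
Dec 28, 1823 → Jan 28, 1824: 31 days (December has 31).
Jan 28, 1824 → Feb 5, 1824: 8 days.
Total: 3691 days.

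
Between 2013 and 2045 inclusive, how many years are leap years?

Multiples of 4 in [2013,2045]: 8.
Of those, multiples of 100: 0 (not leap unless ÷400).
Multiples of 400: 0.
Leap years = 8 − 0 + 0 = 8.

8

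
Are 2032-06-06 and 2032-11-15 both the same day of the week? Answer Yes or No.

No

From Jun 6, 2032 to Nov 15, 2032 is 162 days.
162 mod 7 = 1, so they are different weekdays.
(Jun 6, 2032 is a Sunday; Nov 15, 2032 is a Monday.)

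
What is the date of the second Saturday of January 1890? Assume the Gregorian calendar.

January 1, 1890 is a Wednesday.
The first Saturday is therefore January 4 (3 days later).
The second Saturday is 4 + 1×7 = January 11.

January 11, 1890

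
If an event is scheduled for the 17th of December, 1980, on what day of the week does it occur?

Wednesday

January 1, 1980 is a Tuesday.
Jan 1, 1980 → Feb 1, 1980: 31 days (January has 31).
Feb 1, 1980 → Mar 1, 1980: 29 days (February has 29).
Mar 1, 1980 → Apr 1, 1980: 31 days (March has 31).
Apr 1, 1980 → May 1, 1980: 30 days (April has 30).
May 1, 1980 → Jun 1, 1980: 31 days (May has 31).
Jun 1, 1980 → Jul 1, 1980: 30 days (June has 30).
Jul 1, 1980 → Aug 1, 1980: 31 days (July has 31).
Aug 1, 1980 → Sep 1, 1980: 31 days (August has 31).
Sep 1, 1980 → Oct 1, 1980: 30 days (September has 30).
Oct 1, 1980 → Nov 1, 1980: 31 days (October has 31).
Nov 1, 1980 → Dec 1, 1980: 30 days (November has 30).
Dec 1, 1980 → Dec 17, 1980: 16 days.
Total: 351 days.
351 mod 7 = 1, so Tuesday + 1 = Wednesday.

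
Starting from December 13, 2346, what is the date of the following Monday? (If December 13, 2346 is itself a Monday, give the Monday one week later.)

December 16, 2346

Dec 13, 2346 is a Friday.
From Friday to the next Monday is 3 days.
Dec 13, 2346 + 3 = Dec 16, 2346.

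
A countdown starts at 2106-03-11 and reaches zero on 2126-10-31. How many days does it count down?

Mar 11, 2106 → Mar 11, 2107: 365 days.
Mar 11, 2107 → Mar 11, 2108: 366 days (Feb 29, 2108 is in that span).
Mar 11, 2108 → Mar 11, 2109: 365 days.
Mar 11, 2109 → Mar 11, 2110: 365 days.
Mar 11, 2110 → Mar 11, 2111: 365 days.
Mar 11, 2111 → Mar 11, 2112: 366 days (Feb 29, 2112 is in that span).
Mar 11, 2112 → Mar 11, 2113: 365 days.
Mar 11, 2113 → Mar 11, 2114: 365 days.
Mar 11, 2114 → Mar 11, 2115: 365 days.
Mar 11, 2115 → Mar 11, 2116: 366 days (Feb 29, 2116 is in that span).
Mar 11, 2116 → Mar 11, 2117: 365 days.
Mar 11, 2117 → Mar 11, 2118: 365 days.
Mar 11, 2118 → Mar 11, 2119: 365 days.
Mar 11, 2119 → Mar 11, 2120: 366 days (Feb 29, 2120 is in that span).
Mar 11, 2120 → Mar 11, 2121: 365 days.
Mar 11, 2121 → Mar 11, 2122: 365 days.
Mar 11, 2122 → Mar 11, 2123: 365 days.
Mar 11, 2123 → Mar 11, 2124: 366 days (Feb 29, 2124 is in that span).
Mar 11, 2124 → Mar 11, 2125: 365 days.
Mar 11, 2125 → Mar 11, 2126: 365 days.
Mar 11, 2126 → Apr 11, 2126: 31 days (March has 31).
Apr 11, 2126 → May 11, 2126: 30 days (April has 30).
May 11, 2126 → Jun 11, 2126: 31 days (May has 31).
Jun 11, 2126 → Jul 11, 2126: 30 days (June has 30).
Jul 11, 2126 → Aug 11, 2126: 31 days (July has 31).
Aug 11, 2126 → Sep 11, 2126: 31 days (August has 31).
Sep 11, 2126 → Oct 11, 2126: 30 days (September has 30).
Oct 11, 2126 → Oct 31, 2126: 20 days.
Total: 7539 days.

7539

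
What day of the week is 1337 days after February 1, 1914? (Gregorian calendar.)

Sunday

First find the weekday of Feb 1, 1914. Doomsday rule: the anchor day for the 1900s is Wednesday. For year 14: 14÷12 = 1 r 2, and 2÷4 = 0, so 1+2+0 = 3.
Wednesday + 3 ≡ Saturday — that's 1914's doomsday.
In February the doomsday date is Feb 28 (1914 is not a leap year).
Feb 1 is 27 days before Feb 28; 27 mod 7 = 6, so Saturday − 6 = Sunday.
1337 mod 7 = 0, so 1337 days after a Sunday is Sunday + 0 = Sunday.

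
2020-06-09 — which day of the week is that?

Doomsday rule: the anchor day for the 2000s is Tuesday. For year 20: 20÷12 = 1 r 8, and 8÷4 = 2, so 1+8+2 = 11.
Tuesday + 11 ≡ Saturday — that's 2020's doomsday.
In June the doomsday date is Jun 6.
Jun 9 is 3 days after Jun 6; 3 mod 7 = 3, so Saturday + 3 = Tuesday.

Tuesday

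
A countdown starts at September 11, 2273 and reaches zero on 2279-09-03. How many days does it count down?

Sep 11, 2273 → Sep 11, 2274: 365 days.
Sep 11, 2274 → Sep 11, 2275: 365 days.
Sep 11, 2275 → Sep 11, 2276: 366 days (Feb 29, 2276 is in that span).
Sep 11, 2276 → Sep 11, 2277: 365 days.
Sep 11, 2277 → Sep 11, 2278: 365 days.
Sep 11, 2278 → Oct 11, 2278: 30 days (September has 30).
Oct 11, 2278 → Nov 11, 2278: 31 days (October has 31).
Nov 11, 2278 → Dec 11, 2278: 30 days (November has 30).
Dec 11, 2278 → Jan 11, 2279: 31 days (December has 31).
Jan 11, 2279 → Feb 11, 2279: 31 days (January has 31).
Feb 11, 2279 → Mar 11, 2279: 28 days (February has 28).
Mar 11, 2279 → Apr 11, 2279: 31 days (March has 31).
Apr 11, 2279 → May 11, 2279: 30 days (April has 30).
May 11, 2279 → Jun 11, 2279: 31 days (May has 31).
Jun 11, 2279 → Jul 11, 2279: 30 days (June has 30).
Jul 11, 2279 → Aug 11, 2279: 31 days (July has 31).
Aug 11, 2279 → Sep 3, 2279: 23 days.
Total: 2183 days.

2183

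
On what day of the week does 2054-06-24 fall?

January 1, 2054 is a Thursday.
Jan 1, 2054 → Feb 1, 2054: 31 days (January has 31).
Feb 1, 2054 → Mar 1, 2054: 28 days (February has 28).
Mar 1, 2054 → Apr 1, 2054: 31 days (March has 31).
Apr 1, 2054 → May 1, 2054: 30 days (April has 30).
May 1, 2054 → Jun 1, 2054: 31 days (May has 31).
Jun 1, 2054 → Jun 24, 2054: 23 days.
Total: 174 days.
174 mod 7 = 6, so Thursday + 6 = Wednesday.

Wednesday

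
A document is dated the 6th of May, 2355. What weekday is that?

Friday

Doomsday rule: the anchor day for the 2300s is Wednesday. For year 55: 55÷12 = 4 r 7, and 7÷4 = 1, so 4+7+1 = 12.
Wednesday + 12 ≡ Monday — that's 2355's doomsday.
In May the doomsday date is May 9.
May 6 is 3 days before May 9; 3 mod 7 = 3, so Monday − 3 = Friday.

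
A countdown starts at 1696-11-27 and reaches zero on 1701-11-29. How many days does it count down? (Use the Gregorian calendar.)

Nov 27, 1696 → Nov 27, 1697: 365 days.
Nov 27, 1697 → Nov 27, 1698: 365 days.
Nov 27, 1698 → Nov 27, 1699: 365 days.
Nov 27, 1699 → Nov 27, 1700: 365 days.
Nov 27, 1700 → Dec 27, 1700: 30 days (November has 30).
Dec 27, 1700 → Jan 27, 1701: 31 days (December has 31).
Jan 27, 1701 → Feb 27, 1701: 31 days (January has 31).
Feb 27, 1701 → Mar 27, 1701: 28 days (February has 28).
Mar 27, 1701 → Apr 27, 1701: 31 days (March has 31).
Apr 27, 1701 → May 27, 1701: 30 days (April has 30).
May 27, 1701 → Jun 27, 1701: 31 days (May has 31).
Jun 27, 1701 → Jul 27, 1701: 30 days (June has 30).
Jul 27, 1701 → Aug 27, 1701: 31 days (July has 31).
Aug 27, 1701 → Sep 27, 1701: 31 days (August has 31).
Sep 27, 1701 → Oct 27, 1701: 30 days (September has 30).
Oct 27, 1701 → Nov 27, 1701: 31 days (October has 31).
Nov 27, 1701 → Nov 29, 1701: 2 days.
Total: 1827 days.

1827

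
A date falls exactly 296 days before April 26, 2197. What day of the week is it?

Apr 26, 2197 is a Wednesday.
296 mod 7 = 2, so 296 days before a Wednesday is Wednesday − 2 = Monday.

Monday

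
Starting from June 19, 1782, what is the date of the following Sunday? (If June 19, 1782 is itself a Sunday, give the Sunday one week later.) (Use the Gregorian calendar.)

June 23, 1782

Jun 19, 1782 is a Wednesday.
From Wednesday to the next Sunday is 4 days.
Jun 19, 1782 + 4 = Jun 23, 1782.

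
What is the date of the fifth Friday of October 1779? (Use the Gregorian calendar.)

October 29, 1779

October 1, 1779 is a Friday.
The first Friday is therefore October 1 (same day).
The fifth Friday is 1 + 4×7 = October 29.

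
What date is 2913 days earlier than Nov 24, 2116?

−366 (one year; includes Feb 29, 2116) → Nov 24, 2115 (2547 left).
−365 (one year) → Nov 24, 2114 (2182 left).
−365 (one year) → Nov 24, 2113 (1817 left).
−365 (one year) → Nov 24, 2112 (1452 left).
−366 (one year; includes Feb 29, 2112) → Nov 24, 2111 (1086 left).
−365 (one year) → Nov 24, 2110 (721 left).
−365 (one year) → Nov 24, 2109 (356 left).
−24 → Oct 31, 2109 (end of Oct, 31 days; 332 left).
−31 → Sep 30, 2109 (end of Sep, 30 days; 301 left).
−30 → Aug 31, 2109 (end of Aug, 31 days; 271 left).
−31 → Jul 31, 2109 (end of Jul, 31 days; 240 left).
−31 → Jun 30, 2109 (end of Jun, 30 days; 209 left).
−30 → May 31, 2109 (end of May, 31 days; 179 left).
−31 → Apr 30, 2109 (end of Apr, 30 days; 148 left).
−30 → Mar 31, 2109 (end of Mar, 31 days; 118 left).
−31 → Feb 28, 2109 (end of Feb, 28 days; 87 left).
−28 → Jan 31, 2109 (end of Jan, 31 days; 59 left).
−31 → Dec 31, 2108 (end of Dec, 31 days; 28 left).
−28 → Dec 3, 2108.

December 3, 2108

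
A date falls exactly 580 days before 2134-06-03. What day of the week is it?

First find the weekday of Jun 3, 2134. Doomsday rule: the anchor day for the 2100s is Sunday. For year 34: 34÷12 = 2 r 10, and 10÷4 = 2, so 2+10+2 = 14.
Sunday + 14 ≡ Sunday — that's 2134's doomsday.
In June the doomsday date is Jun 6.
Jun 3 is 3 days before Jun 6; 3 mod 7 = 3, so Sunday − 3 = Thursday.
580 mod 7 = 6, so 580 days before a Thursday is Thursday − 6 = Friday.

Friday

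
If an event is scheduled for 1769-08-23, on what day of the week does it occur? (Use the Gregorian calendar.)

Doomsday rule: the anchor day for the 1700s is Sunday. For year 69: 69÷12 = 5 r 9, and 9÷4 = 2, so 5+9+2 = 16.
Sunday + 16 ≡ Tuesday — that's 1769's doomsday.
In August the doomsday date is Aug 8.
Aug 23 is 15 days after Aug 8; 15 mod 7 = 1, so Tuesday + 1 = Wednesday.

Wednesday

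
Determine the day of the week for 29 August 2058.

Thursday

January 1, 2058 is a Tuesday.
Jan 1, 2058 → Feb 1, 2058: 31 days (January has 31).
Feb 1, 2058 → Mar 1, 2058: 28 days (February has 28).
Mar 1, 2058 → Apr 1, 2058: 31 days (March has 31).
Apr 1, 2058 → May 1, 2058: 30 days (April has 30).
May 1, 2058 → Jun 1, 2058: 31 days (May has 31).
Jun 1, 2058 → Jul 1, 2058: 30 days (June has 30).
Jul 1, 2058 → Aug 1, 2058: 31 days (July has 31).
Aug 1, 2058 → Aug 29, 2058: 28 days.
Total: 240 days.
240 mod 7 = 2, so Tuesday + 2 = Thursday.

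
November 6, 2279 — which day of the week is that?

Doomsday rule: the anchor day for the 2200s is Friday. For year 79: 79÷12 = 6 r 7, and 7÷4 = 1, so 6+7+1 = 14.
Friday + 14 ≡ Friday — that's 2279's doomsday.
In November the doomsday date is Nov 7.
Nov 6 is 1 day before Nov 7; 1 mod 7 = 1, so Friday − 1 = Thursday.

Thursday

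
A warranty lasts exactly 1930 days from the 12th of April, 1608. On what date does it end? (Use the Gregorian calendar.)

+365 (one year) → Apr 12, 1609 (1565 left).
+365 (one year) → Apr 12, 1610 (1200 left).
+365 (one year) → Apr 12, 1611 (835 left).
+366 (one year; includes Feb 29, 1612) → Apr 12, 1612 (469 left).
+365 (one year) → Apr 12, 1613 (104 left).
Apr has 30 days: +19 → May 1, 1613 (85 left).
May has 31 days: +31 → Jun 1, 1613 (54 left).
Jun has 30 days: +30 → Jul 1, 1613 (24 left).
+24 → Jul 25, 1613.

July 25, 1613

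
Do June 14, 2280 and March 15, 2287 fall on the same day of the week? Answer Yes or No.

No

From Jun 14, 2280 to Mar 15, 2287 is 2465 days.
2465 mod 7 = 1, so they are different weekdays.
(Jun 14, 2280 is a Monday; Mar 15, 2287 is a Tuesday.)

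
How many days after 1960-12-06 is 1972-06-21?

Dec 6, 1960 → Dec 6, 1961: 365 days.
Dec 6, 1961 → Dec 6, 1962: 365 days.
Dec 6, 1962 → Dec 6, 1963: 365 days.
Dec 6, 1963 → Dec 6, 1964: 366 days (Feb 29, 1964 is in that span).
Dec 6, 1964 → Dec 6, 1965: 365 days.
Dec 6, 1965 → Dec 6, 1966: 365 days.
Dec 6, 1966 → Dec 6, 1967: 365 days.
Dec 6, 1967 → Dec 6, 1968: 366 days (Feb 29, 1968 is in that span).
Dec 6, 1968 → Dec 6, 1969: 365 days.
Dec 6, 1969 → Dec 6, 1970: 365 days.
Dec 6, 1970 → Dec 6, 1971: 365 days.
Dec 6, 1971 → Jan 6, 1972: 31 days (December has 31).
Jan 6, 1972 → Feb 6, 1972: 31 days (January has 31).
Feb 6, 1972 → Mar 6, 1972: 29 days (February has 29).
Mar 6, 1972 → Apr 6, 1972: 31 days (March has 31).
Apr 6, 1972 → May 6, 1972: 30 days (April has 30).
May 6, 1972 → Jun 6, 1972: 31 days (May has 31).
Jun 6, 1972 → Jun 21, 1972: 15 days.
Total: 4215 days.

4215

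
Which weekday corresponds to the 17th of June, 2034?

Saturday

Doomsday rule: the anchor day for the 2000s is Tuesday. For year 34: 34÷12 = 2 r 10, and 10÷4 = 2, so 2+10+2 = 14.
Tuesday + 14 ≡ Tuesday — that's 2034's doomsday.
In June the doomsday date is Jun 6.
Jun 17 is 11 days after Jun 6; 11 mod 7 = 4, so Tuesday + 4 = Saturday.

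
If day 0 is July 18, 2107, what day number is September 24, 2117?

Jul 18, 2107 → Jul 18, 2108: 366 days (Feb 29, 2108 is in that span).
Jul 18, 2108 → Jul 18, 2109: 365 days.
Jul 18, 2109 → Jul 18, 2110: 365 days.
Jul 18, 2110 → Jul 18, 2111: 365 days.
Jul 18, 2111 → Jul 18, 2112: 366 days (Feb 29, 2112 is in that span).
Jul 18, 2112 → Jul 18, 2113: 365 days.
Jul 18, 2113 → Jul 18, 2114: 365 days.
Jul 18, 2114 → Jul 18, 2115: 365 days.
Jul 18, 2115 → Jul 18, 2116: 366 days (Feb 29, 2116 is in that span).
Jul 18, 2116 → Jul 18, 2117: 365 days.
Jul 18, 2117 → Aug 18, 2117: 31 days (July has 31).
Aug 18, 2117 → Sep 18, 2117: 31 days (August has 31).
Sep 18, 2117 → Sep 24, 2117: 6 days.
Total: 3721 days.

3721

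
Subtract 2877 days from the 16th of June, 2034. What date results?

−365 (one year) → Jun 16, 2033 (2512 left).
−365 (one year) → Jun 16, 2032 (2147 left).
−366 (one year; includes Feb 29, 2032) → Jun 16, 2031 (1781 left).
−365 (one year) → Jun 16, 2030 (1416 left).
−365 (one year) → Jun 16, 2029 (1051 left).
−365 (one year) → Jun 16, 2028 (686 left).
−366 (one year; includes Feb 29, 2028) → Jun 16, 2027 (320 left).
−16 → May 31, 2027 (end of May, 31 days; 304 left).
−31 → Apr 30, 2027 (end of Apr, 30 days; 273 left).
−30 → Mar 31, 2027 (end of Mar, 31 days; 243 left).
−31 → Feb 28, 2027 (end of Feb, 28 days; 212 left).
−28 → Jan 31, 2027 (end of Jan, 31 days; 184 left).
−31 → Dec 31, 2026 (end of Dec, 31 days; 153 left).
−31 → Nov 30, 2026 (end of Nov, 30 days; 122 left).
−30 → Oct 31, 2026 (end of Oct, 31 days; 92 left).
−31 → Sep 30, 2026 (end of Sep, 30 days; 61 left).
−30 → Aug 31, 2026 (end of Aug, 31 days; 31 left).
−31 → Jul 31, 2026 (end of Jul, 31 days; 0 left).

July 31, 2026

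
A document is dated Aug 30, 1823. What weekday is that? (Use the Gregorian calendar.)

Saturday

Doomsday rule: the anchor day for the 1800s is Friday. For year 23: 23÷12 = 1 r 11, and 11÷4 = 2, so 1+11+2 = 14.
Friday + 14 ≡ Friday — that's 1823's doomsday.
In August the doomsday date is Aug 8.
Aug 30 is 22 days after Aug 8; 22 mod 7 = 1, so Friday + 1 = Saturday.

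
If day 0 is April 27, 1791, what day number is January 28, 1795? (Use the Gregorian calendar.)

Apr 27, 1791 → Apr 27, 1792: 366 days (Feb 29, 1792 is in that span).
Apr 27, 1792 → Apr 27, 1793: 365 days.
Apr 27, 1793 → Apr 27, 1794: 365 days.
Apr 27, 1794 → May 27, 1794: 30 days (April has 30).
May 27, 1794 → Jun 27, 1794: 31 days (May has 31).
Jun 27, 1794 → Jul 27, 1794: 30 days (June has 30).
Jul 27, 1794 → Aug 27, 1794: 31 days (July has 31).
Aug 27, 1794 → Sep 27, 1794: 31 days (August has 31).
Sep 27, 1794 → Oct 27, 1794: 30 days (September has 30).
Oct 27, 1794 → Nov 27, 1794: 31 days (October has 31).
Nov 27, 1794 → Dec 27, 1794: 30 days (November has 30).
Dec 27, 1794 → Jan 27, 1795: 31 days (December has 31).
Jan 27, 1795 → Jan 28, 1795: 1 days.
Total: 1372 days.

1372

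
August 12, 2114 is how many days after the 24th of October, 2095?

6866

Oct 24, 2095 → Oct 24, 2096: 366 days (Feb 29, 2096 is in that span).
Oct 24, 2096 → Oct 24, 2097: 365 days.
Oct 24, 2097 → Oct 24, 2098: 365 days.
Oct 24, 2098 → Oct 24, 2099: 365 days.
Oct 24, 2099 → Oct 24, 2100: 365 days.
Oct 24, 2100 → Oct 24, 2101: 365 days.
Oct 24, 2101 → Oct 24, 2102: 365 days.
Oct 24, 2102 → Oct 24, 2103: 365 days.
Oct 24, 2103 → Oct 24, 2104: 366 days (Feb 29, 2104 is in that span).
Oct 24, 2104 → Oct 24, 2105: 365 days.
Oct 24, 2105 → Oct 24, 2106: 365 days.
Oct 24, 2106 → Oct 24, 2107: 365 days.
Oct 24, 2107 → Oct 24, 2108: 366 days (Feb 29, 2108 is in that span).
Oct 24, 2108 → Oct 24, 2109: 365 days.
Oct 24, 2109 → Oct 24, 2110: 365 days.
Oct 24, 2110 → Oct 24, 2111: 365 days.
Oct 24, 2111 → Oct 24, 2112: 366 days (Feb 29, 2112 is in that span).
Oct 24, 2112 → Oct 24, 2113: 365 days.
Oct 24, 2113 → Nov 24, 2113: 31 days (October has 31).
Nov 24, 2113 → Dec 24, 2113: 30 days (November has 30).
Dec 24, 2113 → Jan 24, 2114: 31 days (December has 31).
Jan 24, 2114 → Feb 24, 2114: 31 days (January has 31).
Feb 24, 2114 → Mar 24, 2114: 28 days (February has 28).
Mar 24, 2114 → Apr 24, 2114: 31 days (March has 31).
Apr 24, 2114 → May 24, 2114: 30 days (April has 30).
May 24, 2114 → Jun 24, 2114: 31 days (May has 31).
Jun 24, 2114 → Jul 24, 2114: 30 days (June has 30).
Jul 24, 2114 → Aug 12, 2114: 19 days.
Total: 6866 days.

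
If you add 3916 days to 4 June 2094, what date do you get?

February 23, 2105

+365 (one year) → Jun 4, 2095 (3551 left).
+366 (one year; includes Feb 29, 2096) → Jun 4, 2096 (3185 left).
+365 (one year) → Jun 4, 2097 (2820 left).
+365 (one year) → Jun 4, 2098 (2455 left).
+365 (one year) → Jun 4, 2099 (2090 left).
+365 (one year) → Jun 4, 2100 (1725 left).
+365 (one year) → Jun 4, 2101 (1360 left).
+365 (one year) → Jun 4, 2102 (995 left).
+365 (one year) → Jun 4, 2103 (630 left).
+366 (one year; includes Feb 29, 2104) → Jun 4, 2104 (264 left).
Jun has 30 days: +27 → Jul 1, 2104 (237 left).
Jul has 31 days: +31 → Aug 1, 2104 (206 left).
Aug has 31 days: +31 → Sep 1, 2104 (175 left).
Sep has 30 days: +30 → Oct 1, 2104 (145 left).
Oct has 31 days: +31 → Nov 1, 2104 (114 left).
Nov has 30 days: +30 → Dec 1, 2104 (84 left).
Dec has 31 days: +31 → Jan 1, 2105 (53 left).
Jan has 31 days: +31 → Feb 1, 2105 (22 left).
+22 → Feb 23, 2105.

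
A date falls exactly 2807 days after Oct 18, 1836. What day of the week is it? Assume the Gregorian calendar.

Tuesday

First find the weekday of Oct 18, 1836. Doomsday rule: the anchor day for the 1800s is Friday. For year 36: 36÷12 = 3 r 0, and 0÷4 = 0, so 3+0+0 = 3.
Friday + 3 ≡ Monday — that's 1836's doomsday.
In October the doomsday date is Oct 10.
Oct 18 is 8 days after Oct 10; 8 mod 7 = 1, so Monday + 1 = Tuesday.
2807 mod 7 = 0, so 2807 days after a Tuesday is Tuesday + 0 = Tuesday.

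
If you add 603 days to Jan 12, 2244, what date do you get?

+366 (one year; includes Feb 29, 2244) → Jan 12, 2245 (237 left).
Jan has 31 days: +20 → Feb 1, 2245 (217 left).
Feb has 28 days: +28 → Mar 1, 2245 (189 left).
Mar has 31 days: +31 → Apr 1, 2245 (158 left).
Apr has 30 days: +30 → May 1, 2245 (128 left).
May has 31 days: +31 → Jun 1, 2245 (97 left).
Jun has 30 days: +30 → Jul 1, 2245 (67 left).
Jul has 31 days: +31 → Aug 1, 2245 (36 left).
Aug has 31 days: +31 → Sep 1, 2245 (5 left).
+5 → Sep 6, 2245.

September 6, 2245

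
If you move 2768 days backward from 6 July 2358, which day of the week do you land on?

Thursday

First find the weekday of Jul 6, 2358. Doomsday rule: the anchor day for the 2300s is Wednesday. For year 58: 58÷12 = 4 r 10, and 10÷4 = 2, so 4+10+2 = 16.
Wednesday + 16 ≡ Friday — that's 2358's doomsday.
In July the doomsday date is Jul 11.
Jul 6 is 5 days before Jul 11; 5 mod 7 = 5, so Friday − 5 = Sunday.
2768 mod 7 = 3, so 2768 days before a Sunday is Sunday − 3 = Thursday.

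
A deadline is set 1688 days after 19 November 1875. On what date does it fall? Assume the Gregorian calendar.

July 3, 1880

+366 (one year; includes Feb 29, 1876) → Nov 19, 1876 (1322 left).
+365 (one year) → Nov 19, 1877 (957 left).
+365 (one year) → Nov 19, 1878 (592 left).
+365 (one year) → Nov 19, 1879 (227 left).
Nov has 30 days: +12 → Dec 1, 1879 (215 left).
Dec has 31 days: +31 → Jan 1, 1880 (184 left).
Jan has 31 days: +31 → Feb 1, 1880 (153 left).
Feb has 29 days: +29 → Mar 1, 1880 (124 left).
Mar has 31 days: +31 → Apr 1, 1880 (93 left).
Apr has 30 days: +30 → May 1, 1880 (63 left).
May has 31 days: +31 → Jun 1, 1880 (32 left).
Jun has 30 days: +30 → Jul 1, 1880 (2 left).
+2 → Jul 3, 1880.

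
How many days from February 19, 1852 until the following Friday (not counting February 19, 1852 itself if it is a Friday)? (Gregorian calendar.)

Feb 19, 1852 is a Thursday.
From Thursday to the next Friday is 1 day.

1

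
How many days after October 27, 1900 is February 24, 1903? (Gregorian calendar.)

Oct 27, 1900 → Oct 27, 1901: 365 days.
Oct 27, 1901 → Oct 27, 1902: 365 days.
Oct 27, 1902 → Nov 27, 1902: 31 days (October has 31).
Nov 27, 1902 → Dec 27, 1902: 30 days (November has 30).
Dec 27, 1902 → Jan 27, 1903: 31 days (December has 31).
Jan 27, 1903 → Feb 24, 1903: 28 days.
Total: 850 days.

850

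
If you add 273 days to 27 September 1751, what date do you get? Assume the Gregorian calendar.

June 26, 1752

Sep has 30 days: +4 → Oct 1, 1751 (269 left).
Oct has 31 days: +31 → Nov 1, 1751 (238 left).
Nov has 30 days: +30 → Dec 1, 1751 (208 left).
Dec has 31 days: +31 → Jan 1, 1752 (177 left).
Jan has 31 days: +31 → Feb 1, 1752 (146 left).
Feb has 29 days: +29 → Mar 1, 1752 (117 left).
Mar has 31 days: +31 → Apr 1, 1752 (86 left).
Apr has 30 days: +30 → May 1, 1752 (56 left).
May has 31 days: +31 → Jun 1, 1752 (25 left).
+25 → Jun 26, 1752.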